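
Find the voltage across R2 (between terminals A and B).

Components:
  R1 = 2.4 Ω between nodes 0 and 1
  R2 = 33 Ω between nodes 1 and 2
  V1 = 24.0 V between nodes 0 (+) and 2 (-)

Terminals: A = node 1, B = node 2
R1 and R2 are in series across V1 (node 0 → node 1 → node 2), and the output A–B is taken across R2, so this is a voltage divider.
Series current: I = V1/(R1 + R2) = 24/(2.4 + 33) = 24/35.4 = 0.678 A
V_R2 = I × R2 = V1 × R2/(R1 + R2) = 24 × 33/35.4 = 22.37 V

Final answer: 22.37 V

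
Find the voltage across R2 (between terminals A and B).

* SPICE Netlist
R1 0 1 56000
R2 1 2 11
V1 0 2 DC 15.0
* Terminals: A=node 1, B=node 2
R1 and R2 are in series across V1 (node 0 → node 1 → node 2), and the output A–B is taken across R2, so this is a voltage divider.
Series current: I = V1/(R1 + R2) = 15/(56000 + 11) = 15/56010 = 0.0002678 A
V_R2 = I × R2 = V1 × R2/(R1 + R2) = 15 × 11/56010 = 0.002946 V

Final answer: 0.002946 V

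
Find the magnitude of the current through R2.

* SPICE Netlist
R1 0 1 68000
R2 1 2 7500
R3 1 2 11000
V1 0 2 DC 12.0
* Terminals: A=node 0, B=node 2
Nodal analysis, taking node 2 as the 0 V reference.
Source V1 fixes V_0 = 12 V.
KCL at each unknown node (sum of currents leaving = 0; resistances in Ω):
  Node 1: (V_1 - 12)/68000 + (V_1 - 0)/7500 + (V_1 - 0)/11000 = 0
Collecting terms: 0.0002389 × V_1 = 0.0001765  =>  V_1 = 0.7385 V
I_R2 = (V_1 - V_2)/R2 = (0.7385 - 0)/7500 = 0.00009847 A
|I_R2| = 0.00009847 A

Final answer: |I_R2| = 9.847e-05 A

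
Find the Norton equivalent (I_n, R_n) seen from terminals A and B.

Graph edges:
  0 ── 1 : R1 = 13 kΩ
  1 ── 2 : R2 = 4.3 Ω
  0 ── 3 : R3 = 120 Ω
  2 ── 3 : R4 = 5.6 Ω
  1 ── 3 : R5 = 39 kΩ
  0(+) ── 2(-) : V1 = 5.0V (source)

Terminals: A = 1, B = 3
Find the Thévenin equivalent first; then I_n = V_th/R_th and R_n = R_th.
Step 1 — V_th is the open-circuit voltage V_A - V_B (nothing connected across the terminals).
Nodal analysis, taking node 2 as the 0 V reference.
Source V1 fixes V_0 = 5 V.
KCL at each unknown node (sum of currents leaving = 0; resistances in Ω):
  Node 1: (V_1 - 5)/13000 + (V_1 - 0)/4.3 + (V_1 - V_3)/39000 = 0
  Node 3: (V_3 - 5)/120 + (V_3 - 0)/5.6 + (V_3 - V_1)/39000 = 0
Collecting terms (coefficients in siemens):
  0.2327·V_1 - 0.00002564·V_3 = 0.0003846
  0.1869·V_3 - 0.00002564·V_1 = 0.04167
Determinant D = (0.2327)(0.1869) - (-0.00002564)(-0.00002564) = 0.04349
V_1 = [(0.0003846)(0.1869) - (-0.00002564)(0.04167)]/D = 0.001678 V
V_3 = [(0.2327)(0.04167) - (0.0003846)(-0.00002564)]/D = 0.2229 V
V_th = V_1 - V_3 = 0.001678 - 0.2229 = -0.2212 V
Step 2 — R_th: zero the source — replace V1 by a short circuit (node 2 merges into node 0) — and find the resistance seen between A (node 1) and B (node 3).
Reduce the network between node 1 (A) and node 3 (B) by series/parallel combination:
  Rp1 = R1 ‖ R2 (parallel, both between nodes 0 and 1) = 1/(1/13000 + 1/4.3) = 4.299 Ω
  Rp2 = R3 ‖ R4 (parallel, both between nodes 0 and 3) = 1/(1/120 + 1/5.6) = 5.35 Ω
  Rs1 = Rp1 + Rp2 (series, joined only at node 0) = 4.299 + 5.35 = 9.649 Ω
  Rp3 = R5 ‖ Rs1 (parallel, both between nodes 1 and 3) = 1/(1/39000 + 1/9.649) = 9.647 Ω
R_th = 9.647 Ω
I_n = V_th/R_th = -0.2212/9.647 = -0.02293 A, and R_n = R_th = 9.647 Ω

Final answer: I_n = -0.02293 A, R_n = 9.647 Ω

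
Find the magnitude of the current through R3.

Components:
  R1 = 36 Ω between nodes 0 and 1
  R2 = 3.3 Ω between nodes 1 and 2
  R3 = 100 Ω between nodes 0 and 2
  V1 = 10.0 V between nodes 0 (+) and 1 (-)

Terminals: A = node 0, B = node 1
Nodal analysis, taking node 1 as the 0 V reference.
Source V1 fixes V_0 = 10 V.
KCL at each unknown node (sum of currents leaving = 0; resistances in Ω):
  Node 2: (V_2 - 0)/3.3 + (V_2 - 10)/100 = 0
Collecting terms: 0.313 × V_2 = 0.1  =>  V_2 = 0.3195 V
I_R3 = (V_0 - V_2)/R3 = (10 - 0.3195)/100 = 0.09681 A
|I_R3| = 0.09681 A

Final answer: |I_R3| = 0.09681 A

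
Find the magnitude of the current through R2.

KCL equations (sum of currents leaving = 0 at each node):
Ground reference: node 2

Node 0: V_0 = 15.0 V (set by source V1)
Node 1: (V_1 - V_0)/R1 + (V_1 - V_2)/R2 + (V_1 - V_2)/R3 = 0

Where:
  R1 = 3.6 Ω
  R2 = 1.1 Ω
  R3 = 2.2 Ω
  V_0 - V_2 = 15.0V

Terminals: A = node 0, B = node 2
Nodal analysis, taking node 2 as the 0 V reference.
Source V1 fixes V_0 = 15 V.
KCL at each unknown node (sum of currents leaving = 0; resistances in Ω):
  Node 1: (V_1 - 15)/3.6 + (V_1 - 0)/1.1 + (V_1 - 0)/2.2 = 0
Collecting terms: 1.641 × V_1 = 4.167  =>  V_1 = 2.538 V
I_R2 = (V_1 - V_2)/R2 = (2.538 - 0)/1.1 = 2.308 A
|I_R2| = 2.308 A

Final answer: |I_R2| = 2.308 A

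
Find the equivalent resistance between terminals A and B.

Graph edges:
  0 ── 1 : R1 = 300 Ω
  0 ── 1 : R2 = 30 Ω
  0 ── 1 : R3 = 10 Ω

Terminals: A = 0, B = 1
Reduce the network between node 0 (A) and node 1 (B) by series/parallel combination:
  Rp1 = R1 ‖ R2 ‖ R3 (parallel, all between nodes 0 and 1) = 1/(1/300 + 1/30 + 1/10) = 7.317 Ω
R_eq = 7.317 Ω

Final answer: 7.317 Ω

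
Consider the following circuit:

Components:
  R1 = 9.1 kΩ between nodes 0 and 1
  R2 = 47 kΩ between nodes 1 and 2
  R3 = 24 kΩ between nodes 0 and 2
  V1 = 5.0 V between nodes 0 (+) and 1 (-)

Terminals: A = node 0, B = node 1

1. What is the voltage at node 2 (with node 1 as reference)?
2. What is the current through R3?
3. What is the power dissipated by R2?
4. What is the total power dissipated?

Nodal analysis, taking node 1 as the 0 V reference.
Source V1 fixes V_0 = 5 V.
KCL at each unknown node (sum of currents leaving = 0; resistances in Ω):
  Node 2: (V_2 - 0)/47000 + (V_2 - 5)/24000 = 0
Collecting terms: 0.00006294 × V_2 = 0.0002083  =>  V_2 = 3.31 V
Part 1:
  Read off the nodal solution: V_2 = 3.31 V
Part 2:
  I_R3 = (V_0 - V_2)/R3 = (5 - 3.31)/24000 = 0.00007042 A
  Magnitude: I_R3 = 0.00007042 A
Part 3:
  I_R2 = (V_1 - V_2)/R2 = (0 - 3.31)/47000 = -0.00007042 A
  P_R2 = I_R2² × R2 = (-0.00007042)² × 47000 = 0.0002331 W
Part 4:
  Power in each resistor, P = (ΔV)²/R:
    P_R1 = (5 - 0)²/9100 = 0.002747 W
    P_R2 = (0 - 3.31)²/47000 = 0.0002331 W
    P_R3 = (5 - 3.31)²/24000 = 0.000119 W
  P_total = P_R1 + P_R2 + P_R3 = 0.003099 W

Final answers:
1. V_2 = 3.31 V
2. I_R3 = 7.042e-05 A
3. P_R2 = 0.0002331 W
4. P_total = 0.003099 W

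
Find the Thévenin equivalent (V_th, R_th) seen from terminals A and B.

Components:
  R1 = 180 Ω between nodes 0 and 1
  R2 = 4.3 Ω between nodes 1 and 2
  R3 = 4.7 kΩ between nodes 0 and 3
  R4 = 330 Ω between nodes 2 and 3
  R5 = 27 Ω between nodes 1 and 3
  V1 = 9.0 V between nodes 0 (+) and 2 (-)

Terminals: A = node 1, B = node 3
Step 1 — V_th is the open-circuit voltage V_A - V_B (nothing connected across the terminals).
Nodal analysis, taking node 2 as the 0 V reference.
Source V1 fixes V_0 = 9 V.
KCL at each unknown node (sum of currents leaving = 0; resistances in Ω):
  Node 1: (V_1 - 9)/180 + (V_1 - 0)/4.3 + (V_1 - V_3)/27 = 0
  Node 3: (V_3 - 9)/4700 + (V_3 - 0)/330 + (V_3 - V_1)/27 = 0
Collecting terms (coefficients in siemens):
  0.2752·V_1 - 0.03704·V_3 = 0.05
  0.04028·V_3 - 0.03704·V_1 = 0.001915
Determinant D = (0.2752)(0.04028) - (-0.03704)(-0.03704) = 0.009711
V_1 = [(0.05)(0.04028) - (-0.03704)(0.001915)]/D = 0.2147 V
V_3 = [(0.2752)(0.001915) - (0.05)(-0.03704)]/D = 0.2449 V
V_th = V_1 - V_3 = 0.2147 - 0.2449 = -0.03025 V
Step 2 — R_th: zero the source — replace V1 by a short circuit (node 2 merges into node 0) — and find the resistance seen between A (node 1) and B (node 3).
Reduce the network between node 1 (A) and node 3 (B) by series/parallel combination:
  Rp1 = R1 ‖ R2 (parallel, both between nodes 0 and 1) = 1/(1/180 + 1/4.3) = 4.2 Ω
  Rp2 = R3 ‖ R4 (parallel, both between nodes 0 and 3) = 1/(1/4700 + 1/330) = 308.3 Ω
  Rs1 = Rp1 + Rp2 (series, joined only at node 0) = 4.2 + 308.3 = 312.5 Ω
  Rp3 = R5 ‖ Rs1 (parallel, both between nodes 1 and 3) = 1/(1/27 + 1/312.5) = 24.85 Ω
R_th = 24.85 Ω

Final answer: V_th = -0.03025 V, R_th = 24.85 Ω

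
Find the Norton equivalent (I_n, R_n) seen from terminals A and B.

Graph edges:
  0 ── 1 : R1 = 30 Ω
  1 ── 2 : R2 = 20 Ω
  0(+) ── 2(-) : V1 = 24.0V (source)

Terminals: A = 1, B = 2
Find the Thévenin equivalent first; then I_n = V_th/R_th and R_n = R_th.
Step 1 — V_th is the open-circuit voltage V_A - V_B (nothing connected across the terminals).
Nodal analysis, taking node 2 as the 0 V reference.
Source V1 fixes V_0 = 24 V.
KCL at each unknown node (sum of currents leaving = 0; resistances in Ω):
  Node 1: (V_1 - 24)/30 + (V_1 - 0)/20 = 0
Collecting terms: 0.08333 × V_1 = 0.8  =>  V_1 = 9.6 V
V_th = V_1 - V_2 = 9.6 - 0 = 9.6 V
Step 2 — R_th: zero the source — replace V1 by a short circuit (node 2 merges into node 0) — and find the resistance seen between A (node 1) and B (node 0).
Reduce the network between node 1 (A) and node 0 (B) by series/parallel combination:
  Rp1 = R1 ‖ R2 (parallel, both between nodes 0 and 1) = 1/(1/30 + 1/20) = 12 Ω
R_th = 12 Ω
I_n = V_th/R_th = 9.6/12 = 0.8 A, and R_n = R_th = 12 Ω

Final answer: I_n = 0.8 A, R_n = 12 Ω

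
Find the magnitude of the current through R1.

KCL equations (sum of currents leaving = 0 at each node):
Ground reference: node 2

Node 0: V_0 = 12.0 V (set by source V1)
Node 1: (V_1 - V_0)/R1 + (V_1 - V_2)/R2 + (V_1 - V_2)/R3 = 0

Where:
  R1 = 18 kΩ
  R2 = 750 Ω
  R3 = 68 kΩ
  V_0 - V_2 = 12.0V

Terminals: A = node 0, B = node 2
Nodal analysis, taking node 2 as the 0 V reference.
Source V1 fixes V_0 = 12 V.
KCL at each unknown node (sum of currents leaving = 0; resistances in Ω):
  Node 1: (V_1 - 12)/18000 + (V_1 - 0)/750 + (V_1 - 0)/68000 = 0
Collecting terms: 0.001404 × V_1 = 0.0006667  =>  V_1 = 0.475 V
I_R1 = (V_0 - V_1)/R1 = (12 - 0.475)/18000 = 0.0006403 A
|I_R1| = 0.0006403 A

Final answer: |I_R1| = 0.0006403 A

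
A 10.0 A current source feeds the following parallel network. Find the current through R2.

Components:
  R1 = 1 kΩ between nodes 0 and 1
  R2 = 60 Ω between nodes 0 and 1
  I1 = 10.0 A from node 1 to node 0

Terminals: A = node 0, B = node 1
All resistors sit directly between nodes 0 and 1, so they are in parallel and share one voltage V; the full source current 10 A splits among them.
1/R_par = 1/1000 + 1/60 = 0.01767 S  =>  R_par = 56.6 Ω
V = I × R_par = 10 × 56.6 = 566 V
I_R2 = V/R2 = 566/60 = 9.434 A

Final answer: 9.434 A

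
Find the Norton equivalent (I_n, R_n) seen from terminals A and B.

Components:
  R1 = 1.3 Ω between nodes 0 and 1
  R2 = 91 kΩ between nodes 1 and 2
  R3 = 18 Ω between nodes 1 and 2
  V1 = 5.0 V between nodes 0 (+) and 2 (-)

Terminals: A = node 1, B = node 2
Find the Thévenin equivalent first; then I_n = V_th/R_th and R_n = R_th.
Step 1 — V_th is the open-circuit voltage V_A - V_B (nothing connected across the terminals).
Nodal analysis, taking node 2 as the 0 V reference.
Source V1 fixes V_0 = 5 V.
KCL at each unknown node (sum of currents leaving = 0; resistances in Ω):
  Node 1: (V_1 - 5)/1.3 + (V_1 - 0)/91000 + (V_1 - 0)/18 = 0
Collecting terms: 0.8248 × V_1 = 3.846  =>  V_1 = 4.663 V
V_th = V_1 - V_2 = 4.663 - 0 = 4.663 V
Step 2 — R_th: zero the source — replace V1 by a short circuit (node 2 merges into node 0) — and find the resistance seen between A (node 1) and B (node 0).
Reduce the network between node 1 (A) and node 0 (B) by series/parallel combination:
  Rp1 = R1 ‖ R2 ‖ R3 (parallel, all between nodes 0 and 1) = 1/(1/1.3 + 1/91000 + 1/18) = 1.212 Ω
R_th = 1.212 Ω
I_n = V_th/R_th = 4.663/1.212 = 3.846 A, and R_n = R_th = 1.212 Ω

Final answer: I_n = 3.846 A, R_n = 1.212 Ω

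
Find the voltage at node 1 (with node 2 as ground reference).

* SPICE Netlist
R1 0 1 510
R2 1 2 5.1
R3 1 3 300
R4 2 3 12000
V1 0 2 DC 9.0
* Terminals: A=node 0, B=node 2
Nodal analysis, taking node 2 as the 0 V reference.
Source V1 fixes V_0 = 9 V.
KCL at each unknown node (sum of currents leaving = 0; resistances in Ω):
  Node 1: (V_1 - 9)/510 + (V_1 - 0)/5.1 + (V_1 - V_3)/300 = 0
  Node 3: (V_3 - V_1)/300 + (V_3 - 0)/12000 = 0
Collecting terms (coefficients in siemens):
  0.2014·V_1 - 0.003333·V_3 = 0.01765
  0.003417·V_3 - 0.003333·V_1 = 0
Determinant D = (0.2014)(0.003417) - (-0.003333)(-0.003333) = 0.0006769
V_1 = [(0.01765)(0.003417) - (-0.003333)(0)]/D = 0.08907 V
V_3 = [(0.2014)(0) - (0.01765)(-0.003333)]/D = 0.0869 V
The requested potential is V_1 = 0.08907 V.

Final answer: V_1 = 0.08907 V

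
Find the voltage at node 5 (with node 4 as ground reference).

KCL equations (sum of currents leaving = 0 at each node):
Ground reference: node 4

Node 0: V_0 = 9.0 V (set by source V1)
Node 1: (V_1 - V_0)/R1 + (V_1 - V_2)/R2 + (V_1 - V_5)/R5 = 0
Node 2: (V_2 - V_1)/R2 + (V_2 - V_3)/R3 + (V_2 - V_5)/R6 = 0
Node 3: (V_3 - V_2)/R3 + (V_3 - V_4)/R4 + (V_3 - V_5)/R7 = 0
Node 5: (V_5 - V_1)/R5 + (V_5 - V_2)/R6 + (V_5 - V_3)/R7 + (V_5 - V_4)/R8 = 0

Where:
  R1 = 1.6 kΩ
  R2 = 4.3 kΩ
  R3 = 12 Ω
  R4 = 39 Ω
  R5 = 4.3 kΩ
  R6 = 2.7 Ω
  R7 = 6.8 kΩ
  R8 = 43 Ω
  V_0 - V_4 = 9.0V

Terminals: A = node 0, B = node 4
Nodal analysis, taking node 4 as the 0 V reference.
Source V1 fixes V_0 = 9 V.
KCL at each unknown node (sum of currents leaving = 0; resistances in Ω):
  Node 1: (V_1 - 9)/1600 + (V_1 - V_2)/4300 + (V_1 - V_5)/4300 = 0
  Node 2: (V_2 - V_1)/4300 + (V_2 - V_3)/12 + (V_2 - V_5)/2.7 = 0
  Node 3: (V_3 - V_2)/12 + (V_3 - 0)/39 + (V_3 - V_5)/6800 = 0
  Node 5: (V_5 - V_1)/4300 + (V_5 - V_2)/2.7 + (V_5 - V_3)/6800 + (V_5 - 0)/43 = 0
Collecting terms (coefficients in siemens):
  0.00109·V_1 - 0.0002326·V_2 - 0.0002326·V_5 = 0.005625
  0.4539·V_2 - 0.0002326·V_1 - 0.08333·V_3 - 0.3704·V_5 = 0
  0.1091·V_3 - 0.08333·V_2 - 0.0001471·V_5 = 0
  0.394·V_5 - 0.0002326·V_1 - 0.3704·V_2 - 0.0001471·V_3 = 0
Solving these 4 simultaneous equations (Gaussian elimination) gives:
  V_1 = 5.184 V, V_2 = 0.05578 V, V_3 = 0.04267 V, V_5 = 0.05551 V
The requested potential is V_5 = 0.05551 V.

Final answer: V_5 = 0.05551 V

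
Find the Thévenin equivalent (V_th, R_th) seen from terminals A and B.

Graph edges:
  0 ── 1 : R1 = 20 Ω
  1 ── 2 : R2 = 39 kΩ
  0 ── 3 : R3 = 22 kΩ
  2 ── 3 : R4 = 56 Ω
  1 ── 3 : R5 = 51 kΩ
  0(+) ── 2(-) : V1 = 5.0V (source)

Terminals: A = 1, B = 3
Step 1 — V_th is the open-circuit voltage V_A - V_B (nothing connected across the terminals).
Nodal analysis, taking node 2 as the 0 V reference.
Source V1 fixes V_0 = 5 V.
KCL at each unknown node (sum of currents leaving = 0; resistances in Ω):
  Node 1: (V_1 - 5)/20 + (V_1 - 0)/39000 + (V_1 - V_3)/51000 = 0
  Node 3: (V_3 - 5)/22000 + (V_3 - 0)/56 + (V_3 - V_1)/51000 = 0
Collecting terms (coefficients in siemens):
  0.05005·V_1 - 0.00001961·V_3 = 0.25
  0.01792·V_3 - 0.00001961·V_1 = 0.0002273
Determinant D = (0.05005)(0.01792) - (-0.00001961)(-0.00001961) = 0.0008969
V_1 = [(0.25)(0.01792) - (-0.00001961)(0.0002273)]/D = 4.995 V
V_3 = [(0.05005)(0.0002273) - (0.25)(-0.00001961)]/D = 0.01815 V
V_th = V_1 - V_3 = 4.995 - 0.01815 = 4.977 V
Step 2 — R_th: zero the source — replace V1 by a short circuit (node 2 merges into node 0) — and find the resistance seen between A (node 1) and B (node 3).
Reduce the network between node 1 (A) and node 3 (B) by series/parallel combination:
  Rp1 = R1 ‖ R2 (parallel, both between nodes 0 and 1) = 1/(1/20 + 1/39000) = 19.99 Ω
  Rp2 = R3 ‖ R4 (parallel, both between nodes 0 and 3) = 1/(1/22000 + 1/56) = 55.86 Ω
  Rs1 = Rp1 + Rp2 (series, joined only at node 0) = 19.99 + 55.86 = 75.85 Ω
  Rp3 = R5 ‖ Rs1 (parallel, both between nodes 1 and 3) = 1/(1/51000 + 1/75.85) = 75.73 Ω
R_th = 75.73 Ω

Final answer: V_th = 4.977 V, R_th = 75.73 Ω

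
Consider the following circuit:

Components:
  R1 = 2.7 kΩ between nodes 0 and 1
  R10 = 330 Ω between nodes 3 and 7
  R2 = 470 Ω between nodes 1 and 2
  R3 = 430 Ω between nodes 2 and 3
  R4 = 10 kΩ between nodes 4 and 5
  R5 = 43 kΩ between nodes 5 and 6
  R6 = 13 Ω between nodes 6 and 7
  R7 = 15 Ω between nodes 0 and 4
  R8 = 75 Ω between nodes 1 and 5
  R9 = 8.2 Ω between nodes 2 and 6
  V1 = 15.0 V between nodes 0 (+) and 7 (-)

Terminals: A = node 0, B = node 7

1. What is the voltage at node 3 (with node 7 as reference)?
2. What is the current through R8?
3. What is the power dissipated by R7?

Nodal analysis, taking node 7 as the 0 V reference.
Source V1 fixes V_0 = 15 V.
KCL at each unknown node (sum of currents leaving = 0; resistances in Ω):
  Node 1: (V_1 - 15)/2700 + (V_1 - V_2)/470 + (V_1 - V_5)/75 = 0
  Node 2: (V_2 - V_1)/470 + (V_2 - V_3)/430 + (V_2 - V_6)/8.2 = 0
  Node 3: (V_3 - V_2)/430 + (V_3 - 0)/330 = 0
  Node 4: (V_4 - V_5)/10000 + (V_4 - 15)/15 = 0
  Node 5: (V_5 - V_4)/10000 + (V_5 - V_6)/43000 + (V_5 - V_1)/75 = 0
  Node 6: (V_6 - V_5)/43000 + (V_6 - 0)/13 + (V_6 - V_2)/8.2 = 0
Collecting terms (coefficients in siemens):
  0.01583·V_1 - 0.002128·V_2 - 0.01333·V_5 = 0.005556
  0.1264·V_2 - 0.002128·V_1 - 0.002326·V_3 - 0.122·V_6 = 0
  0.005356·V_3 - 0.002326·V_2 = 0
  0.06677·V_4 - 0.0001·V_5 = 1
  0.01346·V_5 - 0.01333·V_1 - 0.0001·V_4 - 0.00002326·V_6 = 0
  0.1989·V_6 - 0.122·V_2 - 0.00002326·V_5 = 0
Solving these 6 simultaneous equations (Gaussian elimination) gives:
  V_1 = 2.783 V, V_2 = 0.1178 V, V_3 = 0.05114 V, V_4 = 14.98 V
  V_5 = 2.869 V, V_6 = 0.07255 V
Part 1:
  Read off the nodal solution: V_3 = 0.05114 V
Part 2:
  I_R8 = (V_1 - V_5)/R8 = (2.783 - 2.869)/75 = -0.001146 A
  Magnitude: I_R8 = 0.001146 A
Part 3:
  I_R7 = (V_0 - V_4)/R7 = (15 - 14.98)/15 = 0.001211 A
  P_R7 = I_R7² × R7 = (0.001211)² × 15 = 0.00002201 W

Final answers:
1. V_3 = 0.05114 V
2. I_R8 = 0.001146 A
3. P_R7 = 2.201e-05 W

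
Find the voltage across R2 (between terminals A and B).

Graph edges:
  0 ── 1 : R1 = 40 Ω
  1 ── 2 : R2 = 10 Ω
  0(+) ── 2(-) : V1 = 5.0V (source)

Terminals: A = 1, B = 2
R1 and R2 are in series across V1 (node 0 → node 1 → node 2), and the output A–B is taken across R2, so this is a voltage divider.
Series current: I = V1/(R1 + R2) = 5/(40 + 10) = 5/50 = 0.1 A
V_R2 = I × R2 = V1 × R2/(R1 + R2) = 5 × 10/50 = 1 V

Final answer: 1 V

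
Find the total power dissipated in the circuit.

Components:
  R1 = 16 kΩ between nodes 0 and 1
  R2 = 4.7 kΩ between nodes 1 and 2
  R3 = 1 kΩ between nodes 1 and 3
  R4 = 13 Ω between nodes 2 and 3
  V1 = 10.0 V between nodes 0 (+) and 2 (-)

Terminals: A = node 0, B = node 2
Nodal analysis, taking node 2 as the 0 V reference.
Source V1 fixes V_0 = 10 V.
KCL at each unknown node (sum of currents leaving = 0; resistances in Ω):
  Node 1: (V_1 - 10)/16000 + (V_1 - 0)/4700 + (V_1 - V_3)/1000 = 0
  Node 3: (V_3 - V_1)/1000 + (V_3 - 0)/13 = 0
Collecting terms (coefficients in siemens):
  0.001275·V_1 - 0.001·V_3 = 0.000625
  0.07792·V_3 - 0.001·V_1 = 0
Determinant D = (0.001275)(0.07792) - (-0.001)(-0.001) = 0.00009837
V_1 = [(0.000625)(0.07792) - (-0.001)(0)]/D = 0.4951 V
V_3 = [(0.001275)(0) - (0.000625)(-0.001)]/D = 0.006353 V
Power in each resistor, P = (ΔV)²/R:
  P_R1 = (10 - 0.4951)²/16000 = 0.005646 W
  P_R2 = (0.4951 - 0)²/4700 = 0.00005215 W
  P_R3 = (0.4951 - 0.006353)²/1000 = 0.0002388 W
  P_R4 = (0 - 0.006353)²/13 = 0.000003105 W
P_total = P_R1 + P_R2 + P_R3 + P_R4 = 0.005941 W

Final answer: 0.005941 W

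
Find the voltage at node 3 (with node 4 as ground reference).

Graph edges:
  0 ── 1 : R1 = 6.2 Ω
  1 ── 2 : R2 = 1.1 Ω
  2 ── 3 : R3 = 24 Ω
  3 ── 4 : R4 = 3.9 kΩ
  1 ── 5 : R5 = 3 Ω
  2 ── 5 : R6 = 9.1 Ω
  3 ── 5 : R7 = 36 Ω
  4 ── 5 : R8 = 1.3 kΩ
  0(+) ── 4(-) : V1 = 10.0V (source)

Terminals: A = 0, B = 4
Nodal analysis, taking node 4 as the 0 V reference.
Source V1 fixes V_0 = 10 V.
KCL at each unknown node (sum of currents leaving = 0; resistances in Ω):
  Node 1: (V_1 - 10)/6.2 + (V_1 - V_2)/1.1 + (V_1 - V_5)/3 = 0
  Node 2: (V_2 - V_1)/1.1 + (V_2 - V_3)/24 + (V_2 - V_5)/9.1 = 0
  Node 3: (V_3 - V_2)/24 + (V_3 - 0)/3900 + (V_3 - V_5)/36 = 0
  Node 5: (V_5 - V_1)/3 + (V_5 - V_2)/9.1 + (V_5 - V_3)/36 + (V_5 - 0)/1300 = 0
Collecting terms (coefficients in siemens):
  1.404·V_1 - 0.9091·V_2 - 0.3333·V_5 = 1.613
  1.061·V_2 - 0.9091·V_1 - 0.04167·V_3 - 0.1099·V_5 = 0
  0.0697·V_3 - 0.04167·V_2 - 0.02778·V_5 = 0
  0.4718·V_5 - 0.3333·V_1 - 0.1099·V_2 - 0.02778·V_3 = 0
Solving these 4 simultaneous equations (Gaussian elimination) gives:
  V_1 = 9.937 V, V_2 = 9.933 V, V_3 = 9.89 V, V_5 = 9.917 V
The requested potential is V_3 = 9.89 V.

Final answer: V_3 = 9.89 V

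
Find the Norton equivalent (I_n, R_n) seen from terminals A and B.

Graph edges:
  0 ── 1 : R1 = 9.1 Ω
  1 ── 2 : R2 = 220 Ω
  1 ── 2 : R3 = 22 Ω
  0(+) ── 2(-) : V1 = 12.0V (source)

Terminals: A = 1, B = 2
Find the Thévenin equivalent first; then I_n = V_th/R_th and R_n = R_th.
Step 1 — V_th is the open-circuit voltage V_A - V_B (nothing connected across the terminals).
Nodal analysis, taking node 2 as the 0 V reference.
Source V1 fixes V_0 = 12 V.
KCL at each unknown node (sum of currents leaving = 0; resistances in Ω):
  Node 1: (V_1 - 12)/9.1 + (V_1 - 0)/220 + (V_1 - 0)/22 = 0
Collecting terms: 0.1599 × V_1 = 1.319  =>  V_1 = 8.247 V
V_th = V_1 - V_2 = 8.247 - 0 = 8.247 V
Step 2 — R_th: zero the source — replace V1 by a short circuit (node 2 merges into node 0) — and find the resistance seen between A (node 1) and B (node 0).
Reduce the network between node 1 (A) and node 0 (B) by series/parallel combination:
  Rp1 = R1 ‖ R2 ‖ R3 (parallel, all between nodes 0 and 1) = 1/(1/9.1 + 1/220 + 1/22) = 6.254 Ω
R_th = 6.254 Ω
I_n = V_th/R_th = 8.247/6.254 = 1.319 A, and R_n = R_th = 6.254 Ω

Final answer: I_n = 1.319 A, R_n = 6.254 Ω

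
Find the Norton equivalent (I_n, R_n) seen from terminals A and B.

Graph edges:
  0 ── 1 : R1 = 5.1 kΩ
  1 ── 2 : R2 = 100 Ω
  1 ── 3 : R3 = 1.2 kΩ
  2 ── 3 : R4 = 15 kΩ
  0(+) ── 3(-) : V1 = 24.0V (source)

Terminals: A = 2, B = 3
Find the Thévenin equivalent first; then I_n = V_th/R_th and R_n = R_th.
Step 1 — V_th is the open-circuit voltage V_A - V_B (nothing connected across the terminals).
Nodal analysis, taking node 3 as the 0 V reference.
Source V1 fixes V_0 = 24 V.
KCL at each unknown node (sum of currents leaving = 0; resistances in Ω):
  Node 1: (V_1 - 24)/5100 + (V_1 - V_2)/100 + (V_1 - 0)/1200 = 0
  Node 2: (V_2 - V_1)/100 + (V_2 - 0)/15000 = 0
Collecting terms (coefficients in siemens):
  0.01103·V_1 - 0.01·V_2 = 0.004706
  0.01007·V_2 - 0.01·V_1 = 0
Determinant D = (0.01103)(0.01007) - (-0.01)(-0.01) = 0.00001103
V_1 = [(0.004706)(0.01007) - (-0.01)(0)]/D = 4.295 V
V_2 = [(0.01103)(0) - (0.004706)(-0.01)]/D = 4.267 V
V_th = V_2 - V_3 = 4.267 - 0 = 4.267 V
Step 2 — R_th: zero the source — replace V1 by a short circuit (node 3 merges into node 0) — and find the resistance seen between A (node 2) and B (node 0).
Reduce the network between node 2 (A) and node 0 (B) by series/parallel combination:
  Rp1 = R1 ‖ R3 (parallel, both between nodes 0 and 1) = 1/(1/5100 + 1/1200) = 971.4 Ω
  Rs1 = R2 + Rp1 (series, joined only at node 1) = 100 + 971.4 = 1071 Ω
  Rp2 = R4 ‖ Rs1 (parallel, both between nodes 0 and 2) = 1/(1/15000 + 1/1071) = 1000 Ω
R_th = 1 kΩ
I_n = V_th/R_th = 4.267/1000 = 0.004267 A, and R_n = R_th = 1 kΩ

Final answer: I_n = 0.004267 A, R_n = 1 kΩ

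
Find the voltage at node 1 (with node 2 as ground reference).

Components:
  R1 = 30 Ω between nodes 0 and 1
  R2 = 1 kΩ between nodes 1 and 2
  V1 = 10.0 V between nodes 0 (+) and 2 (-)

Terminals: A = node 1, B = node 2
Nodal analysis, taking node 2 as the 0 V reference.
Source V1 fixes V_0 = 10 V.
KCL at each unknown node (sum of currents leaving = 0; resistances in Ω):
  Node 1: (V_1 - 10)/30 + (V_1 - 0)/1000 = 0
Collecting terms: 0.03433 × V_1 = 0.3333  =>  V_1 = 9.709 V
The requested potential is V_1 = 9.709 V.

Final answer: V_1 = 9.709 V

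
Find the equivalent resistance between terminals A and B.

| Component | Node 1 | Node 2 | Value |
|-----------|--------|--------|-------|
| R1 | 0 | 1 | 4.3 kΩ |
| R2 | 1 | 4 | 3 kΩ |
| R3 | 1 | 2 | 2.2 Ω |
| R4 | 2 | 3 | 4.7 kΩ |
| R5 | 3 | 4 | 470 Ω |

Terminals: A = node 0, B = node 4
Reduce the network between node 0 (A) and node 4 (B) by series/parallel combination:
  Rs1 = R3 + R4 (series, joined only at node 2) = 2.2 + 4700 = 4702 Ω
  Rs2 = R5 + Rs1 (series, joined only at node 3) = 470 + 4702 = 5172 Ω
  Rp1 = R2 ‖ Rs2 (parallel, both between nodes 1 and 4) = 1/(1/3000 + 1/5172) = 1899 Ω
  Rs3 = R1 + Rp1 (series, joined only at node 1) = 4300 + 1899 = 6199 Ω
R_eq = 6.199 kΩ

Final answer: 6.199 kΩ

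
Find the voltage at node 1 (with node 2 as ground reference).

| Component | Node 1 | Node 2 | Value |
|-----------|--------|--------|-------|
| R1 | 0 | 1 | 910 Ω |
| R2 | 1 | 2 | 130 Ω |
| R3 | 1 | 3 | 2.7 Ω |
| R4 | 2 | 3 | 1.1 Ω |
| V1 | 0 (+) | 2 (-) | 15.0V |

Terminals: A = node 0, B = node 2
Nodal analysis, taking node 2 as the 0 V reference.
Source V1 fixes V_0 = 15 V.
KCL at each unknown node (sum of currents leaving = 0; resistances in Ω):
  Node 1: (V_1 - 15)/910 + (V_1 - 0)/130 + (V_1 - V_3)/2.7 = 0
  Node 3: (V_3 - V_1)/2.7 + (V_3 - 0)/1.1 = 0
Collecting terms (coefficients in siemens):
  0.3792·V_1 - 0.3704·V_3 = 0.01648
  1.279·V_3 - 0.3704·V_1 = 0
Determinant D = (0.3792)(1.279) - (-0.3704)(-0.3704) = 0.3479
V_1 = [(0.01648)(1.279) - (-0.3704)(0)]/D = 0.06061 V
V_3 = [(0.3792)(0) - (0.01648)(-0.3704)]/D = 0.01755 V
The requested potential is V_1 = 0.06061 V.

Final answer: V_1 = 0.06061 V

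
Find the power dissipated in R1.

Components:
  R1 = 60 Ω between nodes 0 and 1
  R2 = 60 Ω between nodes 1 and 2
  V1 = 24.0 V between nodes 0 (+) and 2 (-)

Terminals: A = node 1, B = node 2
Nodal analysis, taking node 2 as the 0 V reference.
Source V1 fixes V_0 = 24 V.
KCL at each unknown node (sum of currents leaving = 0; resistances in Ω):
  Node 1: (V_1 - 24)/60 + (V_1 - 0)/60 = 0
Collecting terms: 0.03333 × V_1 = 0.4  =>  V_1 = 12 V
I_R1 = (V_0 - V_1)/R1 = (24 - 12)/60 = 0.2 A
P_R1 = I_R1² × R1 = (0.2)² × 60 = 2.4 W

Final answer: 2.4 W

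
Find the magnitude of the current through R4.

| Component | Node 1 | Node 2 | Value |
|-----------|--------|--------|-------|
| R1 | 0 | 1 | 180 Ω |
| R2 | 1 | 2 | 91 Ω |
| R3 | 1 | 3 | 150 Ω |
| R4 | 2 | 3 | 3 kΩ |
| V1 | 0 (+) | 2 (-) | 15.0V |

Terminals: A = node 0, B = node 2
Nodal analysis, taking node 2 as the 0 V reference.
Source V1 fixes V_0 = 15 V.
KCL at each unknown node (sum of currents leaving = 0; resistances in Ω):
  Node 1: (V_1 - 15)/180 + (V_1 - 0)/91 + (V_1 - V_3)/150 = 0
  Node 3: (V_3 - V_1)/150 + (V_3 - 0)/3000 = 0
Collecting terms (coefficients in siemens):
  0.02321·V_1 - 0.006667·V_3 = 0.08333
  0.007·V_3 - 0.006667·V_1 = 0
Determinant D = (0.02321)(0.007) - (-0.006667)(-0.006667) = 0.000118
V_1 = [(0.08333)(0.007) - (-0.006667)(0)]/D = 4.942 V
V_3 = [(0.02321)(0) - (0.08333)(-0.006667)]/D = 4.707 V
I_R4 = (V_2 - V_3)/R4 = (0 - 4.707)/3000 = -0.001569 A
|I_R4| = 0.001569 A

Final answer: |I_R4| = 0.001569 A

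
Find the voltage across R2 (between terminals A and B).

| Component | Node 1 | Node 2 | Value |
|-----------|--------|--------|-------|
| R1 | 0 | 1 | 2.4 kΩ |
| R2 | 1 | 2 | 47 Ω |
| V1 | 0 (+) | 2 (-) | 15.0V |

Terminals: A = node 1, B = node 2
R1 and R2 are in series across V1 (node 0 → node 1 → node 2), and the output A–B is taken across R2, so this is a voltage divider.
Series current: I = V1/(R1 + R2) = 15/(2400 + 47) = 15/2447 = 0.00613 A
V_R2 = I × R2 = V1 × R2/(R1 + R2) = 15 × 47/2447 = 0.2881 V

Final answer: 0.2881 V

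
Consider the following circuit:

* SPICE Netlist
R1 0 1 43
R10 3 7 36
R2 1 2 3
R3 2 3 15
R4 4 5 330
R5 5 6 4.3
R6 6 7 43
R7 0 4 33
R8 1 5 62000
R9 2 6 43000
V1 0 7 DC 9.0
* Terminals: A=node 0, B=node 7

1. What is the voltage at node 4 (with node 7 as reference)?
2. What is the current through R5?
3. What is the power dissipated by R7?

Nodal analysis, taking node 7 as the 0 V reference.
Source V1 fixes V_0 = 9 V.
KCL at each unknown node (sum of currents leaving = 0; resistances in Ω):
  Node 1: (V_1 - 9)/43 + (V_1 - V_2)/3 + (V_1 - V_5)/62000 = 0
  Node 2: (V_2 - V_1)/3 + (V_2 - V_3)/15 + (V_2 - V_6)/43000 = 0
  Node 3: (V_3 - V_2)/15 + (V_3 - 0)/36 = 0
  Node 4: (V_4 - V_5)/330 + (V_4 - 9)/33 = 0
  Node 5: (V_5 - V_4)/330 + (V_5 - V_6)/4.3 + (V_5 - V_1)/62000 = 0
  Node 6: (V_6 - V_5)/4.3 + (V_6 - 0)/43 + (V_6 - V_2)/43000 = 0
Collecting terms (coefficients in siemens):
  0.3566·V_1 - 0.3333·V_2 - 0.00001613·V_5 = 0.2093
  0.4·V_2 - 0.3333·V_1 - 0.06667·V_3 - 0.00002326·V_6 = 0
  0.09444·V_3 - 0.06667·V_2 = 0
  0.03333·V_4 - 0.00303·V_5 = 0.2727
  0.2356·V_5 - 0.00001613·V_1 - 0.00303·V_4 - 0.2326·V_6 = 0
  0.2558·V_6 - 0.00002326·V_2 - 0.2326·V_5 = 0
Solving these 6 simultaneous equations (Gaussian elimination) gives:
  V_1 = 5.007 V, V_2 = 4.728 V, V_3 = 3.338 V, V_4 = 8.277 V
  V_5 = 1.044 V, V_6 = 0.949 V
Part 1:
  Read off the nodal solution: V_4 = 8.277 V
Part 2:
  I_R5 = (V_5 - V_6)/R5 = (1.044 - 0.949)/4.3 = 0.02198 A
  Magnitude: I_R5 = 0.02198 A
Part 3:
  I_R7 = (V_0 - V_4)/R7 = (9 - 8.277)/33 = 0.02192 A
  P_R7 = I_R7² × R7 = (0.02192)² × 33 = 0.01585 W

Final answers:
1. V_4 = 8.277 V
2. I_R5 = 0.02198 A
3. P_R7 = 0.01585 W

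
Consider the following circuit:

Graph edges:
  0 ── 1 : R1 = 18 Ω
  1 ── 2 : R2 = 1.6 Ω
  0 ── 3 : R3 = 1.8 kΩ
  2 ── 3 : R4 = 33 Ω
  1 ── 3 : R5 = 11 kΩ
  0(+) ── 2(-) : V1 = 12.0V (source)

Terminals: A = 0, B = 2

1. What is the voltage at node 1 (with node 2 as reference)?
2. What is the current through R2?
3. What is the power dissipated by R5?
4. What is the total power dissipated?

Nodal analysis, taking node 2 as the 0 V reference.
Source V1 fixes V_0 = 12 V.
KCL at each unknown node (sum of currents leaving = 0; resistances in Ω):
  Node 1: (V_1 - 12)/18 + (V_1 - 0)/1.6 + (V_1 - V_3)/11000 = 0
  Node 3: (V_3 - 12)/1800 + (V_3 - 0)/33 + (V_3 - V_1)/11000 = 0
Collecting terms (coefficients in siemens):
  0.6806·V_1 - 0.00009091·V_3 = 0.6667
  0.03095·V_3 - 0.00009091·V_1 = 0.006667
Determinant D = (0.6806)(0.03095) - (-0.00009091)(-0.00009091) = 0.02107
V_1 = [(0.6667)(0.03095) - (-0.00009091)(0.006667)]/D = 0.9795 V
V_3 = [(0.6806)(0.006667) - (0.6667)(-0.00009091)]/D = 0.2183 V
Part 1:
  Read off the nodal solution: V_1 = 0.9795 V
Part 2:
  I_R2 = (V_1 - V_2)/R2 = (0.9795 - 0)/1.6 = 0.6122 A
  Magnitude: I_R2 = 0.6122 A
Part 3:
  I_R5 = (V_1 - V_3)/R5 = (0.9795 - 0.2183)/11000 = 0.0000692 A
  P_R5 = I_R5² × R5 = (0.0000692)² × 11000 = 0.00005268 W
Part 4:
  Power in each resistor, P = (ΔV)²/R:
    P_R1 = (12 - 0.9795)²/18 = 6.747 W
    P_R2 = (0.9795 - 0)²/1.6 = 0.5996 W
    P_R3 = (12 - 0.2183)²/1800 = 0.07712 W
    P_R4 = (0 - 0.2183)²/33 = 0.001444 W
    P_R5 = (0.9795 - 0.2183)²/11000 = 0.00005268 W
  P_total = P_R1 + P_R2 + P_R3 + P_R4 + P_R5 = 7.426 W

Final answers:
1. V_1 = 0.9795 V
2. I_R2 = 0.6122 A
3. P_R5 = 5.268e-05 W
4. P_total = 7.426 W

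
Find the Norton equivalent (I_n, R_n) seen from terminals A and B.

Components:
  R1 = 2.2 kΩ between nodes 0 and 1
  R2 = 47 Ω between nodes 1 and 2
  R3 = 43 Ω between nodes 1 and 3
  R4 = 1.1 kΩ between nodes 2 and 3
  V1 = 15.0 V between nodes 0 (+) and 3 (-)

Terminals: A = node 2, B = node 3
Find the Thévenin equivalent first; then I_n = V_th/R_th and R_n = R_th.
Step 1 — V_th is the open-circuit voltage V_A - V_B (nothing connected across the terminals).
Nodal analysis, taking node 3 as the 0 V reference.
Source V1 fixes V_0 = 15 V.
KCL at each unknown node (sum of currents leaving = 0; resistances in Ω):
  Node 1: (V_1 - 15)/2200 + (V_1 - V_2)/47 + (V_1 - 0)/43 = 0
  Node 2: (V_2 - V_1)/47 + (V_2 - 0)/1100 = 0
Collecting terms (coefficients in siemens):
  0.04499·V_1 - 0.02128·V_2 = 0.006818
  0.02219·V_2 - 0.02128·V_1 = 0
Determinant D = (0.04499)(0.02219) - (-0.02128)(-0.02128) = 0.0005454
V_1 = [(0.006818)(0.02219) - (-0.02128)(0)]/D = 0.2774 V
V_2 = [(0.04499)(0) - (0.006818)(-0.02128)]/D = 0.266 V
V_th = V_2 - V_3 = 0.266 - 0 = 0.266 V
Step 2 — R_th: zero the source — replace V1 by a short circuit (node 3 merges into node 0) — and find the resistance seen between A (node 2) and B (node 0).
Reduce the network between node 2 (A) and node 0 (B) by series/parallel combination:
  Rp1 = R1 ‖ R3 (parallel, both between nodes 0 and 1) = 1/(1/2200 + 1/43) = 42.18 Ω
  Rs1 = R2 + Rp1 (series, joined only at node 1) = 47 + 42.18 = 89.18 Ω
  Rp2 = R4 ‖ Rs1 (parallel, both between nodes 0 and 2) = 1/(1/1100 + 1/89.18) = 82.49 Ω
R_th = 82.49 Ω
I_n = V_th/R_th = 0.266/82.49 = 0.003225 A, and R_n = R_th = 82.49 Ω

Final answer: I_n = 0.003225 A, R_n = 82.49 Ω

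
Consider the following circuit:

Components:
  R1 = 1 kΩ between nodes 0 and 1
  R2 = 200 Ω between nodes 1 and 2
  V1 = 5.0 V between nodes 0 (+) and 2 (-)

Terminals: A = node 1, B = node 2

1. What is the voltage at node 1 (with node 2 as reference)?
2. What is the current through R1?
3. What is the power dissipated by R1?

Nodal analysis, taking node 2 as the 0 V reference.
Source V1 fixes V_0 = 5 V.
KCL at each unknown node (sum of currents leaving = 0; resistances in Ω):
  Node 1: (V_1 - 5)/1000 + (V_1 - 0)/200 = 0
Collecting terms: 0.006 × V_1 = 0.005  =>  V_1 = 0.8333 V
Part 1:
  Read off the nodal solution: V_1 = 0.8333 V
Part 2:
  I_R1 = (V_0 - V_1)/R1 = (5 - 0.8333)/1000 = 0.004167 A
  Magnitude: I_R1 = 0.004167 A
Part 3:
  I_R1 = (V_0 - V_1)/R1 = (5 - 0.8333)/1000 = 0.004167 A
  P_R1 = I_R1² × R1 = (0.004167)² × 1000 = 0.01736 W

Final answers:
1. V_1 = 0.8333 V
2. I_R1 = 0.004167 A
3. P_R1 = 0.01736 W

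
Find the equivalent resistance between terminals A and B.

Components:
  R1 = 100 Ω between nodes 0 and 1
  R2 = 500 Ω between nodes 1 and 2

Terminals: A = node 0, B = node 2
Reduce the network between node 0 (A) and node 2 (B) by series/parallel combination:
  Rs1 = R1 + R2 (series, joined only at node 1) = 100 + 500 = 600 Ω
R_eq = 600 Ω

Final answer: 600 Ω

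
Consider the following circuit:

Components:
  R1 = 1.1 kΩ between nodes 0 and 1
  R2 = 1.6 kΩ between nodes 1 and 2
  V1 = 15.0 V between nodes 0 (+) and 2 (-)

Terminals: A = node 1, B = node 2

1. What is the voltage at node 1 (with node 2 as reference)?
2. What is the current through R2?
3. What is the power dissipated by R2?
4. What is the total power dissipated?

Nodal analysis, taking node 2 as the 0 V reference.
Source V1 fixes V_0 = 15 V.
KCL at each unknown node (sum of currents leaving = 0; resistances in Ω):
  Node 1: (V_1 - 15)/1100 + (V_1 - 0)/1600 = 0
Collecting terms: 0.001534 × V_1 = 0.01364  =>  V_1 = 8.889 V
Part 1:
  Read off the nodal solution: V_1 = 8.889 V
Part 2:
  I_R2 = (V_1 - V_2)/R2 = (8.889 - 0)/1600 = 0.005556 A
  Magnitude: I_R2 = 0.005556 A
Part 3:
  I_R2 = (V_1 - V_2)/R2 = (8.889 - 0)/1600 = 0.005556 A
  P_R2 = I_R2² × R2 = (0.005556)² × 1600 = 0.04938 W
Part 4:
  Power in each resistor, P = (ΔV)²/R:
    P_R1 = (15 - 8.889)²/1100 = 0.03395 W
    P_R2 = (8.889 - 0)²/1600 = 0.04938 W
  P_total = P_R1 + P_R2 = 0.08333 W

Final answers:
1. V_1 = 8.889 V
2. I_R2 = 0.005556 A
3. P_R2 = 0.04938 W
4. P_total = 0.08333 W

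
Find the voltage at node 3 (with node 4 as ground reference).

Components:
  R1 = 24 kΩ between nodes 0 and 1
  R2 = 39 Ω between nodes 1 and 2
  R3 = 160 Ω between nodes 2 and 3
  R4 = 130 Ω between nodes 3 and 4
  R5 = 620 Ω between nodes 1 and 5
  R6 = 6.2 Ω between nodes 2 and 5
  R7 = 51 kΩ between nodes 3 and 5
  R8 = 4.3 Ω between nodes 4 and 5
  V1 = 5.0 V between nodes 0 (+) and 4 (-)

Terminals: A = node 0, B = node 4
Nodal analysis, taking node 4 as the 0 V reference.
Source V1 fixes V_0 = 5 V.
KCL at each unknown node (sum of currents leaving = 0; resistances in Ω):
  Node 1: (V_1 - 5)/24000 + (V_1 - V_2)/39 + (V_1 - V_5)/620 = 0
  Node 2: (V_2 - V_1)/39 + (V_2 - V_3)/160 + (V_2 - V_5)/6.2 = 0
  Node 3: (V_3 - V_2)/160 + (V_3 - 0)/130 + (V_3 - V_5)/51000 = 0
  Node 5: (V_5 - V_1)/620 + (V_5 - V_2)/6.2 + (V_5 - V_3)/51000 + (V_5 - 0)/4.3 = 0
Collecting terms (coefficients in siemens):
  0.0273·V_1 - 0.02564·V_2 - 0.001613·V_5 = 0.0002083
  0.1932·V_2 - 0.02564·V_1 - 0.00625·V_3 - 0.1613·V_5 = 0
  0.01396·V_3 - 0.00625·V_2 - 0.00001961·V_5 = 0
  0.3955·V_5 - 0.001613·V_1 - 0.1613·V_2 - 0.00001961·V_3 = 0
Solving these 4 simultaneous equations (Gaussian elimination) gives:
  V_1 = 0.009584 V, V_2 = 0.002023 V, V_3 = 0.0009067 V, V_5 = 0.0008641 V
The requested potential is V_3 = 0.0009067 V.

Final answer: V_3 = 0.0009067 V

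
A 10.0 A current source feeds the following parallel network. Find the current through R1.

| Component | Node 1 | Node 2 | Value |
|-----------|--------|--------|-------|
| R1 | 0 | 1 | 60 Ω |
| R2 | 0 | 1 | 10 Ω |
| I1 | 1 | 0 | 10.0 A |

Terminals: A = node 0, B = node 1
All resistors sit directly between nodes 0 and 1, so they are in parallel and share one voltage V; the full source current 10 A splits among them.
1/R_par = 1/60 + 1/10 = 0.1167 S  =>  R_par = 8.571 Ω
V = I × R_par = 10 × 8.571 = 85.71 V
I_R1 = V/R1 = 85.71/60 = 1.429 A

Final answer: 1.429 A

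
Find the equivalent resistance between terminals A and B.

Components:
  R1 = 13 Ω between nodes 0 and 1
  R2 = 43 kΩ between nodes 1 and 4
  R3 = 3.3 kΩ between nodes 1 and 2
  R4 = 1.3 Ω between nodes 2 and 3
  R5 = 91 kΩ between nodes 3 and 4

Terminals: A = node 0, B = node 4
Reduce the network between node 0 (A) and node 4 (B) by series/parallel combination:
  Rs1 = R3 + R4 (series, joined only at node 2) = 3300 + 1.3 = 3301 Ω
  Rs2 = R5 + Rs1 (series, joined only at node 3) = 91000 + 3301 = 94300 Ω
  Rp1 = R2 ‖ Rs2 (parallel, both between nodes 1 and 4) = 1/(1/43000 + 1/94300) = 29530 Ω
  Rs3 = R1 + Rp1 (series, joined only at node 1) = 13 + 29530 = 29550 Ω
R_eq = 29.55 kΩ

Final answer: 29.55 kΩ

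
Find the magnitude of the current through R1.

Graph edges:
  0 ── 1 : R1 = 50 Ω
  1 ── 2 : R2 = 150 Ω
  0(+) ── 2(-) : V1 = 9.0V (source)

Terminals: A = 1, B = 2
Nodal analysis, taking node 2 as the 0 V reference.
Source V1 fixes V_0 = 9 V.
KCL at each unknown node (sum of currents leaving = 0; resistances in Ω):
  Node 1: (V_1 - 9)/50 + (V_1 - 0)/150 = 0
Collecting terms: 0.02667 × V_1 = 0.18  =>  V_1 = 6.75 V
I_R1 = (V_0 - V_1)/R1 = (9 - 6.75)/50 = 0.045 A
|I_R1| = 0.045 A

Final answer: |I_R1| = 0.045 A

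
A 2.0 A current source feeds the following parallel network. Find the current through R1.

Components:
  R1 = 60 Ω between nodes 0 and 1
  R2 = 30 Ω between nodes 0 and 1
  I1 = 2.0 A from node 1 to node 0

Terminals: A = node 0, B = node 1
All resistors sit directly between nodes 0 and 1, so they are in parallel and share one voltage V; the full source current 2 A splits among them.
1/R_par = 1/60 + 1/30 = 0.05 S  =>  R_par = 20 Ω
V = I × R_par = 2 × 20 = 40 V
I_R1 = V/R1 = 40/60 = 0.6667 A

Final answer: 0.6667 A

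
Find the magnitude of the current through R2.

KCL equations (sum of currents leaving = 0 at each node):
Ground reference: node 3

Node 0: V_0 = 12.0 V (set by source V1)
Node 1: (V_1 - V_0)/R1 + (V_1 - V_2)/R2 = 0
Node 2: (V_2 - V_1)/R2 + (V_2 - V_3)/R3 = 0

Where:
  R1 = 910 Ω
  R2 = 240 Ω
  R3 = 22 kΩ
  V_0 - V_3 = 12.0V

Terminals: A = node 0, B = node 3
Nodal analysis, taking node 3 as the 0 V reference.
Source V1 fixes V_0 = 12 V.
KCL at each unknown node (sum of currents leaving = 0; resistances in Ω):
  Node 1: (V_1 - 12)/910 + (V_1 - V_2)/240 = 0
  Node 2: (V_2 - V_1)/240 + (V_2 - 0)/22000 = 0
Collecting terms (coefficients in siemens):
  0.005266·V_1 - 0.004167·V_2 = 0.01319
  0.004212·V_2 - 0.004167·V_1 = 0
Determinant D = (0.005266)(0.004212) - (-0.004167)(-0.004167) = 0.000004818
V_1 = [(0.01319)(0.004212) - (-0.004167)(0)]/D = 11.53 V
V_2 = [(0.005266)(0) - (0.01319)(-0.004167)]/D = 11.4 V
I_R2 = (V_1 - V_2)/R2 = (11.53 - 11.4)/240 = 0.0005184 A
|I_R2| = 0.0005184 A

Final answer: |I_R2| = 0.0005184 A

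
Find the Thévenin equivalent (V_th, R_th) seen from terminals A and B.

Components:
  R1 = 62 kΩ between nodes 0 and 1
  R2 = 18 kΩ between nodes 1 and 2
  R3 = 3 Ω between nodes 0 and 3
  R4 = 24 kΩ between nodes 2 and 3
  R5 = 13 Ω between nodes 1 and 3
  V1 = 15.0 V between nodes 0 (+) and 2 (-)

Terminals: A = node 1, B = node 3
Step 1 — V_th is the open-circuit voltage V_A - V_B (nothing connected across the terminals).
Nodal analysis, taking node 2 as the 0 V reference.
Source V1 fixes V_0 = 15 V.
KCL at each unknown node (sum of currents leaving = 0; resistances in Ω):
  Node 1: (V_1 - 15)/62000 + (V_1 - 0)/18000 + (V_1 - V_3)/13 = 0
  Node 3: (V_3 - 15)/3 + (V_3 - 0)/24000 + (V_3 - V_1)/13 = 0
Collecting terms (coefficients in siemens):
  0.07699·V_1 - 0.07692·V_3 = 0.0002419
  0.4103·V_3 - 0.07692·V_1 = 5
Determinant D = (0.07699)(0.4103) - (-0.07692)(-0.07692) = 0.02567
V_1 = [(0.0002419)(0.4103) - (-0.07692)(5)]/D = 14.98 V
V_3 = [(0.07699)(5) - (0.0002419)(-0.07692)]/D = 15 V
V_th = V_1 - V_3 = 14.98 - 15 = -0.01082 V
Step 2 — R_th: zero the source — replace V1 by a short circuit (node 2 merges into node 0) — and find the resistance seen between A (node 1) and B (node 3).
Reduce the network between node 1 (A) and node 3 (B) by series/parallel combination:
  Rp1 = R1 ‖ R2 (parallel, both between nodes 0 and 1) = 1/(1/62000 + 1/18000) = 13950 Ω
  Rp2 = R3 ‖ R4 (parallel, both between nodes 0 and 3) = 1/(1/3 + 1/24000) = 3 Ω
  Rs1 = Rp1 + Rp2 (series, joined only at node 0) = 13950 + 3 = 13950 Ω
  Rp3 = R5 ‖ Rs1 (parallel, both between nodes 1 and 3) = 1/(1/13 + 1/13950) = 12.99 Ω
R_th = 12.99 Ω

Final answer: V_th = -0.01082 V, R_th = 12.99 Ω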